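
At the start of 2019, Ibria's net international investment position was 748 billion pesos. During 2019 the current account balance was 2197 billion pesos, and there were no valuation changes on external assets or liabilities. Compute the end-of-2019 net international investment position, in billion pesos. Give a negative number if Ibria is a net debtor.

With no valuation effects, change in NIIP = current account = 2197
End-of-year NIIP = 748 + 2197 = 2945

2945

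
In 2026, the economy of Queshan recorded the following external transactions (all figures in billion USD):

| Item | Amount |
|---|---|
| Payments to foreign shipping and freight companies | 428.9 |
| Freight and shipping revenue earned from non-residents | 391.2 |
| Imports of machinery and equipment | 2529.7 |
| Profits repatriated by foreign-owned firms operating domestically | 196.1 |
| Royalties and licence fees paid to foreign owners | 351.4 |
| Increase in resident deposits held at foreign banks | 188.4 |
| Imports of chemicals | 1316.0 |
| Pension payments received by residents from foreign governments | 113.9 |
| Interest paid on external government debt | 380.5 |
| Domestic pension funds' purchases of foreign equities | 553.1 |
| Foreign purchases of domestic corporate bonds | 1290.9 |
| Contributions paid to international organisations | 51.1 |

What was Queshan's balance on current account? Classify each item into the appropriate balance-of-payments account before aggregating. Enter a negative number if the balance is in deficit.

Goods: -2529.7 - 1316.0 = -3845.7
Services: -351.4 - 428.9 + 391.2 = -389.1
Primary income: -380.5 - 196.1 = -576.6
Secondary income: -51.1 + 113.9 = 62.8
Current account = (-3845.7) + (-389.1) + (-576.6) + 62.8 = -4748.6
(Excluded from the current account — financial account: increase in resident deposits held at foreign banks 188.4, domestic pension funds' purchases of foreign equities 553.1, foreign purchases of domestic corporate bonds 1290.9.)

-4748.6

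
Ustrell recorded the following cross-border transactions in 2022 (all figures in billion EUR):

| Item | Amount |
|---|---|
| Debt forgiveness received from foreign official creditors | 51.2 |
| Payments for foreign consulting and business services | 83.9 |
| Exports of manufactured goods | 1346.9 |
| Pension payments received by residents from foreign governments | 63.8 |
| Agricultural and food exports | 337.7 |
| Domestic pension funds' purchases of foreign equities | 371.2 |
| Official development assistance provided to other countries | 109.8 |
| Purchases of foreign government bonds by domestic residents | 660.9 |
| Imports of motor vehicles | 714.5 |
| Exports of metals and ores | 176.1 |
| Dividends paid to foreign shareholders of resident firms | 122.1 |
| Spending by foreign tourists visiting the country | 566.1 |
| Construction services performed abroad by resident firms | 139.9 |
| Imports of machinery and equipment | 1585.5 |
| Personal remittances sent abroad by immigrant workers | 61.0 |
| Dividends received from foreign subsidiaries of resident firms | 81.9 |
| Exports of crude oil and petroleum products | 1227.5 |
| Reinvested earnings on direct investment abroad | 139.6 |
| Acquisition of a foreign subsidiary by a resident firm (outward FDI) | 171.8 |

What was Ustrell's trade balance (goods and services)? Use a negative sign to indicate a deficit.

Goods: 1346.9 + 176.1 + 337.7 - 714.5 + 1227.5 - 1585.5 = 788.2
Services: 139.9 + 566.1 - 83.9 = 622.1
Trade balance = 788.2 + 622.1 = 1410.3
(Excluded from the trade balance — capital account: debt forgiveness received from foreign official creditors 51.2; secondary income: pension payments received by residents from foreign governments 63.8, official development assistance provided to other countries 109.8, personal remittances sent abroad by immigrant workers 61.0; financial account: domestic pension funds' purchases of foreign equities 371.2, purchases of foreign government bonds by domestic residents 660.9, acquisition of a foreign subsidiary by a resident firm (outward FDI) 171.8; primary income: dividends paid to foreign shareholders of resident firms 122.1, dividends received from foreign subsidiaries of resident firms 81.9, reinvested earnings on direct investment abroad 139.6.)

1410.3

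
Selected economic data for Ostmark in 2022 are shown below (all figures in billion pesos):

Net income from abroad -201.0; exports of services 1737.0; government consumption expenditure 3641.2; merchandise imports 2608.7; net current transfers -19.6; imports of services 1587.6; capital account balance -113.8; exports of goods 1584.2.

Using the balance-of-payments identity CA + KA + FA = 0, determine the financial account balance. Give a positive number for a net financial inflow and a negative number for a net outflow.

Goods balance = 1584.2 - 2608.7 = -1024.5
Services balance = 1737.0 - 1587.6 = 149.4
Trade balance (goods + services) = -1024.5 + 149.4 = -875.1
Net primary income = -201.0
Net secondary income = -19.6
Current account = -875.1 + (-201.0) + (-19.6) = -1095.7
Financial account = -(-1095.7 + (-113.8)) = 1209.5

1209.5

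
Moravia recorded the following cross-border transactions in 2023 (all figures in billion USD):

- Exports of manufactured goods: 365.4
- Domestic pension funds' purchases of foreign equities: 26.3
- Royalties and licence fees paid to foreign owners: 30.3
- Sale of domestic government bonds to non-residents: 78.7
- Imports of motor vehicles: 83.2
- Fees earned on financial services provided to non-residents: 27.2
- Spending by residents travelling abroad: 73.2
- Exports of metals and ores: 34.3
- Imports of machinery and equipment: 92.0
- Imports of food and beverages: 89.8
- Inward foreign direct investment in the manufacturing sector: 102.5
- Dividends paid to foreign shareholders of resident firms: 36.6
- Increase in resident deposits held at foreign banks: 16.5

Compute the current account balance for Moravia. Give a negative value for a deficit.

21.8

Goods: 34.3 - 89.8 - 83.2 + 365.4 - 92.0 = 134.7
Services: 27.2 - 30.3 - 73.2 = -76.3
Primary income: -36.6
Current account = 134.7 + (-76.3) + (-36.6) = 21.8
(Excluded from the current account — financial account: domestic pension funds' purchases of foreign equities 26.3, sale of domestic government bonds to non-residents 78.7, inward foreign direct investment in the manufacturing sector 102.5, increase in resident deposits held at foreign banks 16.5.)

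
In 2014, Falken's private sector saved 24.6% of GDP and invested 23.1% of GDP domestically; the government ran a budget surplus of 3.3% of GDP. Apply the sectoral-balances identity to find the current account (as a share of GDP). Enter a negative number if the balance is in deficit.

4.8

By the sectoral-balances identity, CA = (S_private - I) + (T - G).
Private balance = 24.6 - 23.1 = 1.5
Government balance (T - G) = 3.3
CA = 1.5 + 3.3 = 4.8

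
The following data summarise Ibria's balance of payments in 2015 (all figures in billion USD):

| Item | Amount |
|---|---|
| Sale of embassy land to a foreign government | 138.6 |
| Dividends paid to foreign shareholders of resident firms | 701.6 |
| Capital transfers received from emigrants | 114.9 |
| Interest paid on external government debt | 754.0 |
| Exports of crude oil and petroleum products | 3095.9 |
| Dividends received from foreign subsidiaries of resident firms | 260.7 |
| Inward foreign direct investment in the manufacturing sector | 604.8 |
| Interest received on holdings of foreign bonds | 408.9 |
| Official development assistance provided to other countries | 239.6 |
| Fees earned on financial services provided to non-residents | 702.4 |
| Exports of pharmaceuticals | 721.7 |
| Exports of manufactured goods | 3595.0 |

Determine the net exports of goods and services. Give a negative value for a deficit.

8115.0

Goods: 721.7 + 3595.0 + 3095.9 = 7412.6
Services: 702.4
Trade balance = 7412.6 + 702.4 = 8115.0
(Excluded from the trade balance — capital account: sale of embassy land to a foreign government 138.6, capital transfers received from emigrants 114.9; primary income: dividends paid to foreign shareholders of resident firms 701.6, interest paid on external government debt 754.0, dividends received from foreign subsidiaries of resident firms 260.7, interest received on holdings of foreign bonds 408.9; financial account: inward foreign direct investment in the manufacturing sector 604.8; secondary income: official development assistance provided to other countries 239.6.)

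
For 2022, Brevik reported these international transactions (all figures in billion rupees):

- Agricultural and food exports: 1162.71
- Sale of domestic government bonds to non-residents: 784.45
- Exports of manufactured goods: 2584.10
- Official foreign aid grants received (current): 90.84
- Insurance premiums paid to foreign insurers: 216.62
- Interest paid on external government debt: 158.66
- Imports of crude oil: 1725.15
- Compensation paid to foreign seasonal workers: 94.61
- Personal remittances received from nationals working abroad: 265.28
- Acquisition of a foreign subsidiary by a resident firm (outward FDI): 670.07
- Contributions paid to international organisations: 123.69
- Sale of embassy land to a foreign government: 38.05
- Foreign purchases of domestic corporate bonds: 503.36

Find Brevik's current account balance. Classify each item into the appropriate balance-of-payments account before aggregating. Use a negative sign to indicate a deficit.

Goods: 2584.10 + 1162.71 - 1725.15 = 2021.66
Services: -216.62
Primary income: -158.66 - 94.61 = -253.27
Secondary income: 90.84 - 123.69 + 265.28 = 232.43
Current account = 2021.66 + (-216.62) + (-253.27) + 232.43 = 1784.20
(Excluded from the current account — financial account: sale of domestic government bonds to non-residents 784.45, acquisition of a foreign subsidiary by a resident firm (outward FDI) 670.07, foreign purchases of domestic corporate bonds 503.36; capital account: sale of embassy land to a foreign government 38.05.)

1784.20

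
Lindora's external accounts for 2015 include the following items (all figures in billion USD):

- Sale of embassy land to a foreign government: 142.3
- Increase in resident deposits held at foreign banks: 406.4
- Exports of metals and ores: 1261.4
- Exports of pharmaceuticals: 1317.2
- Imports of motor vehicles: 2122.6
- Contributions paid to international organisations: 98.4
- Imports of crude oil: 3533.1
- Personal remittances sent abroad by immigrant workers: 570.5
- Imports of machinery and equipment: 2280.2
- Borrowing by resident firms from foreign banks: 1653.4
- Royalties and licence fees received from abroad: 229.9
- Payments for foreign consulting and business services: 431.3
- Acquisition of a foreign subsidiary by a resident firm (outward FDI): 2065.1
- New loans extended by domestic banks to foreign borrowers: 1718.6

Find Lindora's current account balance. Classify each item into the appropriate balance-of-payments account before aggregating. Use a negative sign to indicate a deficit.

-6227.6

Goods: 1261.4 - 2280.2 - 2122.6 + 1317.2 - 3533.1 = -5357.3
Services: -431.3 + 229.9 = -201.4
Secondary income: -570.5 - 98.4 = -668.9
Current account = (-5357.3) + (-201.4) + (-668.9) = -6227.6
(Excluded from the current account — capital account: sale of embassy land to a foreign government 142.3; financial account: increase in resident deposits held at foreign banks 406.4, borrowing by resident firms from foreign banks 1653.4, acquisition of a foreign subsidiary by a resident firm (outward FDI) 2065.1, new loans extended by domestic banks to foreign borrowers 1718.6.)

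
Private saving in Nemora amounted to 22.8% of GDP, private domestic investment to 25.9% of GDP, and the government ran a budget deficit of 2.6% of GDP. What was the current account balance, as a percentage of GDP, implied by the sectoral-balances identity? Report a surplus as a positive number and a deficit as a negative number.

-5.7

By the sectoral-balances identity, CA = (S_private - I) + (T - G).
Private balance = 22.8 - 25.9 = -3.1
Government balance (T - G) = -2.6
CA = -3.1 + (-2.6) = -5.7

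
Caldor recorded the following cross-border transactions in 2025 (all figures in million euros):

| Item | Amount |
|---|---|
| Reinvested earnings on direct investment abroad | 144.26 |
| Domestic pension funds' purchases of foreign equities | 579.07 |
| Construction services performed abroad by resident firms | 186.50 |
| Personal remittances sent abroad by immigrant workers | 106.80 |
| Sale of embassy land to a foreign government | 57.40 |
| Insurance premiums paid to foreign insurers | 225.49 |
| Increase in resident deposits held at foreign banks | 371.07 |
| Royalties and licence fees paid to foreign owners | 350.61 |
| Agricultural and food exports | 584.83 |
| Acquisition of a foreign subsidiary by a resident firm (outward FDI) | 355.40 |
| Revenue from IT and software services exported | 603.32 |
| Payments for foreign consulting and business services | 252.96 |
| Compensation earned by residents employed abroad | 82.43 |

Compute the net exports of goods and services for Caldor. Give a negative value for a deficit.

Goods: 584.83
Services: -252.96 + 603.32 - 350.61 - 225.49 + 186.50 = -39.24
Trade balance = 584.83 + (-39.24) = 545.59
(Excluded from the trade balance — primary income: reinvested earnings on direct investment abroad 144.26, compensation earned by residents employed abroad 82.43; financial account: domestic pension funds' purchases of foreign equities 579.07, increase in resident deposits held at foreign banks 371.07, acquisition of a foreign subsidiary by a resident firm (outward FDI) 355.40; secondary income: personal remittances sent abroad by immigrant workers 106.80; capital account: sale of embassy land to a foreign government 57.40.)

545.59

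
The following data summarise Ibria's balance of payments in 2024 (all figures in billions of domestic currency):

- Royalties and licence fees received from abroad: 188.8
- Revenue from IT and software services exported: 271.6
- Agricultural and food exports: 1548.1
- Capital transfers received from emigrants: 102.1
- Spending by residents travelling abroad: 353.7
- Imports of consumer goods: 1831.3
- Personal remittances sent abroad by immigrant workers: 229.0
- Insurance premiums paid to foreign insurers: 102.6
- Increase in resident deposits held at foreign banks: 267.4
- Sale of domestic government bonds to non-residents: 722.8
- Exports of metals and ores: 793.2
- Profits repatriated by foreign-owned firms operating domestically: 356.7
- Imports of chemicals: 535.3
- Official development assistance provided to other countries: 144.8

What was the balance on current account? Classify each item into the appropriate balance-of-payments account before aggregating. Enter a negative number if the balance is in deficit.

-751.7

Goods: 793.2 + 1548.1 - 1831.3 - 535.3 = -25.3
Services: 188.8 - 353.7 + 271.6 - 102.6 = 4.1
Primary income: -356.7
Secondary income: -229.0 - 144.8 = -373.8
Current account = (-25.3) + 4.1 + (-356.7) + (-373.8) = -751.7
(Excluded from the current account — capital account: capital transfers received from emigrants 102.1; financial account: increase in resident deposits held at foreign banks 267.4, sale of domestic government bonds to non-residents 722.8.)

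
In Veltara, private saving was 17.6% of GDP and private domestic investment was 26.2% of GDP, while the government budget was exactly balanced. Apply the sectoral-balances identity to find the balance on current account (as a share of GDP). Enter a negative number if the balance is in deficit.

By the sectoral-balances identity, CA = (S_private - I) + (T - G).
Private balance = 17.6 - 26.2 = -8.6
Government balance (T - G) = 0
CA = -8.6 + 0.0 = -8.6

-8.6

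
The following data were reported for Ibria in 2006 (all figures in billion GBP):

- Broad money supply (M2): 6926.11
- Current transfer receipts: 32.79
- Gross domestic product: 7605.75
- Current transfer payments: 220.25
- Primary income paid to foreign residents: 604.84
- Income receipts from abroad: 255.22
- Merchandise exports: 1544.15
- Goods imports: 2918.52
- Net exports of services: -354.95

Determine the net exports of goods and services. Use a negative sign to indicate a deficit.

Goods balance = 1544.15 - 2918.52 = -1374.37
Services balance = -354.95
Trade balance (goods + services) = -1374.37 + (-354.95) = -1729.32

-1729.32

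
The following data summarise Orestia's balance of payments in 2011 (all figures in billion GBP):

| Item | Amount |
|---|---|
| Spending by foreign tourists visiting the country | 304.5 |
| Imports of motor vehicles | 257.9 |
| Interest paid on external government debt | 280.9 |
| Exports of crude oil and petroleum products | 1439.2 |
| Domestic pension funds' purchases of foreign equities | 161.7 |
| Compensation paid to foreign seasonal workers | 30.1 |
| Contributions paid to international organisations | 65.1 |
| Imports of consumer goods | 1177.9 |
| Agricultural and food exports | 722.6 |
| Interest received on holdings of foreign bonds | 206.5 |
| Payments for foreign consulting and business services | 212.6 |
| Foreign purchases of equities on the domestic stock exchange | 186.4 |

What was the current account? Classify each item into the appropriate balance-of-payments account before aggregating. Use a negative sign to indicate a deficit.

648.3

Goods: 1439.2 + 722.6 - 1177.9 - 257.9 = 726.0
Services: 304.5 - 212.6 = 91.9
Primary income: -30.1 - 280.9 + 206.5 = -104.5
Secondary income: -65.1
Current account = 726.0 + 91.9 + (-104.5) + (-65.1) = 648.3
(Excluded from the current account — financial account: domestic pension funds' purchases of foreign equities 161.7, foreign purchases of equities on the domestic stock exchange 186.4.)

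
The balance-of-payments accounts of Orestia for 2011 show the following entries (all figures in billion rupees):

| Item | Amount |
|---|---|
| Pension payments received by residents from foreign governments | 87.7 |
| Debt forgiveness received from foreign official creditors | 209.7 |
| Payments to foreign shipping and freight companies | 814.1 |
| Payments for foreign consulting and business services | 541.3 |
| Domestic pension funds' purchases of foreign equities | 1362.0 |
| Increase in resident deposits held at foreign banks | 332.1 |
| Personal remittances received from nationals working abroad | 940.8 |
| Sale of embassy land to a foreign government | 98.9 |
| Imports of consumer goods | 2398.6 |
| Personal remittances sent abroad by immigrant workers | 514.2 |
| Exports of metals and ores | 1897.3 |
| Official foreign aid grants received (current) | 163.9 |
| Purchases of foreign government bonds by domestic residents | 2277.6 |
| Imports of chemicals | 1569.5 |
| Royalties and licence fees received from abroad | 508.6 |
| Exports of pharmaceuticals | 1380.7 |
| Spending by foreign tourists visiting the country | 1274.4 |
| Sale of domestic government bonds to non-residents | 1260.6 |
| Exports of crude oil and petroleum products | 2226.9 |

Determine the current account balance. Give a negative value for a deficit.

2642.6

Goods: -1569.5 - 2398.6 + 1380.7 + 2226.9 + 1897.3 = 1536.8
Services: -541.3 - 814.1 + 508.6 + 1274.4 = 427.6
Secondary income: 87.7 - 514.2 + 163.9 + 940.8 = 678.2
Current account = 1536.8 + 427.6 + 678.2 = 2642.6
(Excluded from the current account — capital account: debt forgiveness received from foreign official creditors 209.7, sale of embassy land to a foreign government 98.9; financial account: domestic pension funds' purchases of foreign equities 1362.0, increase in resident deposits held at foreign banks 332.1, purchases of foreign government bonds by domestic residents 2277.6, sale of domestic government bonds to non-residents 1260.6.)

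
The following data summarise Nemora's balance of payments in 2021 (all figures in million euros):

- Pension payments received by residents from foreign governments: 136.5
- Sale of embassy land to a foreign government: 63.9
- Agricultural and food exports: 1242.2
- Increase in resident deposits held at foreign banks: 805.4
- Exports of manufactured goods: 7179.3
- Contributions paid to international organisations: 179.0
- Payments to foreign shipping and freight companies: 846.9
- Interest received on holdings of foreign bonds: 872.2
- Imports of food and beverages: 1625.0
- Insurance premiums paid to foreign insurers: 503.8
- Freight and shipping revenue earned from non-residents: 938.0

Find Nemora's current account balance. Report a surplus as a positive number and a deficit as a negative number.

Goods: 1242.2 - 1625.0 + 7179.3 = 6796.5
Services: 938.0 - 503.8 - 846.9 = -412.7
Primary income: 872.2
Secondary income: 136.5 - 179.0 = -42.5
Current account = 6796.5 + (-412.7) + 872.2 + (-42.5) = 7213.5
(Excluded from the current account — capital account: sale of embassy land to a foreign government 63.9; financial account: increase in resident deposits held at foreign banks 805.4.)

7213.5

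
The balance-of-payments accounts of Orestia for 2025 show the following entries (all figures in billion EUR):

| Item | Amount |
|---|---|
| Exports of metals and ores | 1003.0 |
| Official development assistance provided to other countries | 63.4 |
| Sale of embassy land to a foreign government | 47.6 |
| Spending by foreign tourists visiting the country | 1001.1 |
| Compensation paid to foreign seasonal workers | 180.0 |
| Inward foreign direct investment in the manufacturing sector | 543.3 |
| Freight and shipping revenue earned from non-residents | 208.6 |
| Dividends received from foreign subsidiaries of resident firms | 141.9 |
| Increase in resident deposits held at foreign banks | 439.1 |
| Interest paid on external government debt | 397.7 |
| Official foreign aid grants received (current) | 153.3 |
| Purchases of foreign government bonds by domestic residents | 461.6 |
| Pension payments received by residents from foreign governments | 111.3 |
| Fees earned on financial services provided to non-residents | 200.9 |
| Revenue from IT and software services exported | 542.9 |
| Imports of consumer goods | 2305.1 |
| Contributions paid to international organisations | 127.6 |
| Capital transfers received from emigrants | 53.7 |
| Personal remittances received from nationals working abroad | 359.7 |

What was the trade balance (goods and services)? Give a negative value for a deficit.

Goods: -2305.1 + 1003.0 = -1302.1
Services: 1001.1 + 200.9 + 542.9 + 208.6 = 1953.5
Trade balance = -1302.1 + 1953.5 = 651.4
(Excluded from the trade balance — secondary income: official development assistance provided to other countries 63.4, official foreign aid grants received (current) 153.3, pension payments received by residents from foreign governments 111.3, contributions paid to international organisations 127.6, personal remittances received from nationals working abroad 359.7; capital account: sale of embassy land to a foreign government 47.6, capital transfers received from emigrants 53.7; primary income: compensation paid to foreign seasonal workers 180.0, dividends received from foreign subsidiaries of resident firms 141.9, interest paid on external government debt 397.7; financial account: inward foreign direct investment in the manufacturing sector 543.3, increase in resident deposits held at foreign banks 439.1, purchases of foreign government bonds by domestic residents 461.6.)

651.4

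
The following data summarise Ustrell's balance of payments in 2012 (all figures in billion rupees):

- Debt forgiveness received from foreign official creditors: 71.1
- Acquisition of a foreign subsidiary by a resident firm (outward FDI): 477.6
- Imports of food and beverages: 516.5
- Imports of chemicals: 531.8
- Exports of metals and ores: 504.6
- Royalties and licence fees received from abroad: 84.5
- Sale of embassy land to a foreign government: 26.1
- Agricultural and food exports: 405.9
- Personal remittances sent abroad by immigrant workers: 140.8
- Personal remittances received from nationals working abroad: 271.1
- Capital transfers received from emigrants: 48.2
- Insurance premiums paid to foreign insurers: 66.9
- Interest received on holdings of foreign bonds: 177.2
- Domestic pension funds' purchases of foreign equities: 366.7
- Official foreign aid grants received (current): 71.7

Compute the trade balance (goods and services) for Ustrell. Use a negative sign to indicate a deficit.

Goods: -516.5 + 504.6 + 405.9 - 531.8 = -137.8
Services: 84.5 - 66.9 = 17.6
Trade balance = -137.8 + 17.6 = -120.2
(Excluded from the trade balance — capital account: debt forgiveness received from foreign official creditors 71.1, sale of embassy land to a foreign government 26.1, capital transfers received from emigrants 48.2; financial account: acquisition of a foreign subsidiary by a resident firm (outward FDI) 477.6, domestic pension funds' purchases of foreign equities 366.7; secondary income: personal remittances sent abroad by immigrant workers 140.8, personal remittances received from nationals working abroad 271.1, official foreign aid grants received (current) 71.7; primary income: interest received on holdings of foreign bonds 177.2.)

-120.2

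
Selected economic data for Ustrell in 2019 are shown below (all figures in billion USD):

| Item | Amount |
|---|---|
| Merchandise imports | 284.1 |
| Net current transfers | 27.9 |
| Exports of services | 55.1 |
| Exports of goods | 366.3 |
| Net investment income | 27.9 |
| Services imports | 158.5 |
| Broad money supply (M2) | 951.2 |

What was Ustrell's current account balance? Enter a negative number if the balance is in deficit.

Goods balance = 366.3 - 284.1 = 82.2
Services balance = 55.1 - 158.5 = -103.4
Trade balance (goods + services) = 82.2 + (-103.4) = -21.2
Net primary income = 27.9
Net secondary income = 27.9
Current account = -21.2 + 27.9 + 27.9 = 34.6

34.6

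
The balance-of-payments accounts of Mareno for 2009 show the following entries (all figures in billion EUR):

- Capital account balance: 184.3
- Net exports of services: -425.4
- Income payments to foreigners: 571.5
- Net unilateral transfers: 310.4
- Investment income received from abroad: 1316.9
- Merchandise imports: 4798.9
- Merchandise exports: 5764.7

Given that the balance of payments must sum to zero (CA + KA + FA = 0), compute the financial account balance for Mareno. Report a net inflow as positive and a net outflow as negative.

Goods balance = 5764.7 - 4798.9 = 965.8
Services balance = -425.4
Trade balance (goods + services) = 965.8 + (-425.4) = 540.4
Net primary income = 1316.9 - 571.5 = 745.4
Net secondary income = 310.4
Current account = 540.4 + 745.4 + 310.4 = 1596.2
Financial account = -(1596.2 + 184.3) = -1780.5

-1780.5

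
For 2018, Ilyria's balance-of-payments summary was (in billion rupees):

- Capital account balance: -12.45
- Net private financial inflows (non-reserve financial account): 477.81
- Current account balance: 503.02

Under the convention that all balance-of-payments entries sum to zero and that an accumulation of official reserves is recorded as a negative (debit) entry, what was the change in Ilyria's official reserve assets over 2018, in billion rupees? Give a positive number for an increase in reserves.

Official reserve transactions balance = -(503.02 + (-12.45) + 477.81) = -968.38
An accumulation of reserves is recorded as a debit (negative entry), so the change in the stock of reserves is the negative of that balance.
Change in official reserves = -(-968.38) = 968.38

968.38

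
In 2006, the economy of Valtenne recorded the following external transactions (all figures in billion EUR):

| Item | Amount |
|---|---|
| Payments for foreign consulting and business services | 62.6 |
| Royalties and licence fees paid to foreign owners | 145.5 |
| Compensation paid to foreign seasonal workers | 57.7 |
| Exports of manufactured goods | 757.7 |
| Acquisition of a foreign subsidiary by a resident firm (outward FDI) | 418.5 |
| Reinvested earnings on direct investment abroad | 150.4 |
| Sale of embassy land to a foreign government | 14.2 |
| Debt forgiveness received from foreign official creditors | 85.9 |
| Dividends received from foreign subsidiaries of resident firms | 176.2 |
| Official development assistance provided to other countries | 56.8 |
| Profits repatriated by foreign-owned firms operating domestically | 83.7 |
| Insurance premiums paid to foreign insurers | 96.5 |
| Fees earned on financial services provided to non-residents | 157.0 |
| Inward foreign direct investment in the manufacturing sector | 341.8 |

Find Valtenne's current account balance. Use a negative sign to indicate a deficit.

Goods: 757.7
Services: -62.6 - 145.5 - 96.5 + 157.0 = -147.6
Primary income: 176.2 + 150.4 - 57.7 - 83.7 = 185.2
Secondary income: -56.8
Current account = 757.7 + (-147.6) + 185.2 + (-56.8) = 738.5
(Excluded from the current account — financial account: acquisition of a foreign subsidiary by a resident firm (outward FDI) 418.5, inward foreign direct investment in the manufacturing sector 341.8; capital account: sale of embassy land to a foreign government 14.2, debt forgiveness received from foreign official creditors 85.9.)

738.5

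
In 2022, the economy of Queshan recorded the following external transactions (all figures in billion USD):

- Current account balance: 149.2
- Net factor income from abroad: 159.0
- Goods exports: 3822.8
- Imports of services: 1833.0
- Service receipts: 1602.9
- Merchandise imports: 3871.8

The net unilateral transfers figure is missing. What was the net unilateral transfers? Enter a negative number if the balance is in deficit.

269.3

Current account = goods balance + services balance + net primary income + net secondary income
Sum of the known components = -120.1
Net unilateral transfers = CA - (known components) = 149.2 - (-120.1) = 269.3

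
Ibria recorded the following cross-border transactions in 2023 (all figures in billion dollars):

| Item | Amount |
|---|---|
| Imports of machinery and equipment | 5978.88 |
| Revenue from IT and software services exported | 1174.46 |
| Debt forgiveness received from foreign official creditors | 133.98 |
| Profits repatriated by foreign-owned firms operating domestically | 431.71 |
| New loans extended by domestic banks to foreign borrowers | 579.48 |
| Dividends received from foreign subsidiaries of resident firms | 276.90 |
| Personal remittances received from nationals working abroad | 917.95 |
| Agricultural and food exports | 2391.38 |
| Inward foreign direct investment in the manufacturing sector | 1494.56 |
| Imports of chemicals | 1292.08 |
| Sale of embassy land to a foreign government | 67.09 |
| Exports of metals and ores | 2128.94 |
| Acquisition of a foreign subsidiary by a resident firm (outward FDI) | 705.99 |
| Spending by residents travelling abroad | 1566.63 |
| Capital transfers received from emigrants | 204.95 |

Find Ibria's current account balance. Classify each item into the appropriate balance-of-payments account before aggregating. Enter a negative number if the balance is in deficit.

-2379.67

Goods: -1292.08 + 2391.38 + 2128.94 - 5978.88 = -2750.64
Services: -1566.63 + 1174.46 = -392.17
Primary income: -431.71 + 276.90 = -154.81
Secondary income: 917.95
Current account = (-2750.64) + (-392.17) + (-154.81) + 917.95 = -2379.67
(Excluded from the current account — capital account: debt forgiveness received from foreign official creditors 133.98, sale of embassy land to a foreign government 67.09, capital transfers received from emigrants 204.95; financial account: new loans extended by domestic banks to foreign borrowers 579.48, inward foreign direct investment in the manufacturing sector 1494.56, acquisition of a foreign subsidiary by a resident firm (outward FDI) 705.99.)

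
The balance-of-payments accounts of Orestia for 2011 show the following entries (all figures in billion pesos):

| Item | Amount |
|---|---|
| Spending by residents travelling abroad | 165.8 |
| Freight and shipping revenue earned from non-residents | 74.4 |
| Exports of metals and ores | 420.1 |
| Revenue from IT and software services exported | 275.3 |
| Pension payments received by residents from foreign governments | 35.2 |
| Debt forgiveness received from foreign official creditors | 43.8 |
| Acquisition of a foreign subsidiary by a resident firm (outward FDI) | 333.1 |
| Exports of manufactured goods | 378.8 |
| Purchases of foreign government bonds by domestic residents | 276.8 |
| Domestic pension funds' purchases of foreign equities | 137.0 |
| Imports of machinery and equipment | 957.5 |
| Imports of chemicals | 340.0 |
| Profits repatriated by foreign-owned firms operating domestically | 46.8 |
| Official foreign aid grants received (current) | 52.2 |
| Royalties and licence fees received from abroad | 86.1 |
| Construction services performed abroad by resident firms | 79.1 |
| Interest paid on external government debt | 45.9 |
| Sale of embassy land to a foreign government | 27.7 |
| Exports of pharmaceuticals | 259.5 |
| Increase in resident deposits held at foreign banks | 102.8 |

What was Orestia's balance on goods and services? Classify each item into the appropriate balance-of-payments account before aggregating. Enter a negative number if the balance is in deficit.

110.0

Goods: -340.0 + 259.5 + 420.1 + 378.8 - 957.5 = -239.1
Services: 275.3 + 86.1 + 79.1 - 165.8 + 74.4 = 349.1
Trade balance = -239.1 + 349.1 = 110.0
(Excluded from the trade balance — secondary income: pension payments received by residents from foreign governments 35.2, official foreign aid grants received (current) 52.2; capital account: debt forgiveness received from foreign official creditors 43.8, sale of embassy land to a foreign government 27.7; financial account: acquisition of a foreign subsidiary by a resident firm (outward FDI) 333.1, purchases of foreign government bonds by domestic residents 276.8, domestic pension funds' purchases of foreign equities 137.0, increase in resident deposits held at foreign banks 102.8; primary income: profits repatriated by foreign-owned firms operating domestically 46.8, interest paid on external government debt 45.9.)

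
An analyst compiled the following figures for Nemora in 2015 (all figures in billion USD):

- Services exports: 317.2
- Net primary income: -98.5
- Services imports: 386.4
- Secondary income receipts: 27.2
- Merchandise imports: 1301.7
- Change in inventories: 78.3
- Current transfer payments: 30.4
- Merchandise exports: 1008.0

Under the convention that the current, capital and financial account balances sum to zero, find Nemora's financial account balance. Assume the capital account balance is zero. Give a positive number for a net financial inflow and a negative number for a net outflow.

Goods balance = 1008.0 - 1301.7 = -293.7
Services balance = 317.2 - 386.4 = -69.2
Trade balance (goods + services) = -293.7 + (-69.2) = -362.9
Net primary income = -98.5
Net secondary income = 27.2 - 30.4 = -3.2
Current account = -362.9 + (-98.5) + (-3.2) = -464.6
Financial account = -(-464.6) = 464.6

464.6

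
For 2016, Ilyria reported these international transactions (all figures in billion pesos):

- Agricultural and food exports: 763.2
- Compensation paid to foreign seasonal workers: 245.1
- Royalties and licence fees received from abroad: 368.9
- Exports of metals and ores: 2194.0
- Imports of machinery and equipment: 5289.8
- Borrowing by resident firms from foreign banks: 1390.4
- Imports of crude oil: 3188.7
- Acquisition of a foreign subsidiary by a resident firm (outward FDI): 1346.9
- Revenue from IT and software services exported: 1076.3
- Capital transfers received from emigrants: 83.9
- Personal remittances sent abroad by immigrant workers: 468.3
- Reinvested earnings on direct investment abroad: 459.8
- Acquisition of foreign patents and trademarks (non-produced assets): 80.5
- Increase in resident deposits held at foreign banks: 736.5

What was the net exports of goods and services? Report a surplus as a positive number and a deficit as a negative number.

Goods: -5289.8 - 3188.7 + 2194.0 + 763.2 = -5521.3
Services: 1076.3 + 368.9 = 1445.2
Trade balance = -5521.3 + 1445.2 = -4076.1
(Excluded from the trade balance — primary income: compensation paid to foreign seasonal workers 245.1, reinvested earnings on direct investment abroad 459.8; financial account: borrowing by resident firms from foreign banks 1390.4, acquisition of a foreign subsidiary by a resident firm (outward FDI) 1346.9, increase in resident deposits held at foreign banks 736.5; capital account: capital transfers received from emigrants 83.9, acquisition of foreign patents and trademarks (non-produced assets) 80.5; secondary income: personal remittances sent abroad by immigrant workers 468.3.)

-4076.1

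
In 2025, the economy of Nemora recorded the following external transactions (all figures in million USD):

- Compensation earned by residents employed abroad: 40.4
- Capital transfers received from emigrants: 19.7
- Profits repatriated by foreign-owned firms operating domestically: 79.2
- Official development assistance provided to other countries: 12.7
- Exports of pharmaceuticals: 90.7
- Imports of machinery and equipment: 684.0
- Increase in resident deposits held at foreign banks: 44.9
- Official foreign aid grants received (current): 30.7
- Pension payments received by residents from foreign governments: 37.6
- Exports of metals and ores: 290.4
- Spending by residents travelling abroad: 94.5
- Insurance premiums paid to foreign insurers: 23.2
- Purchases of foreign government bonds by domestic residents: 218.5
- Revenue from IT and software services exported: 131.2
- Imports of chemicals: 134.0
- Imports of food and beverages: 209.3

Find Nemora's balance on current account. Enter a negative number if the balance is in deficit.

Goods: 90.7 - 209.3 + 290.4 - 684.0 - 134.0 = -646.2
Services: -23.2 + 131.2 - 94.5 = 13.5
Primary income: -79.2 + 40.4 = -38.8
Secondary income: 37.6 + 30.7 - 12.7 = 55.6
Current account = (-646.2) + 13.5 + (-38.8) + 55.6 = -615.9
(Excluded from the current account — capital account: capital transfers received from emigrants 19.7; financial account: increase in resident deposits held at foreign banks 44.9, purchases of foreign government bonds by domestic residents 218.5.)

-615.9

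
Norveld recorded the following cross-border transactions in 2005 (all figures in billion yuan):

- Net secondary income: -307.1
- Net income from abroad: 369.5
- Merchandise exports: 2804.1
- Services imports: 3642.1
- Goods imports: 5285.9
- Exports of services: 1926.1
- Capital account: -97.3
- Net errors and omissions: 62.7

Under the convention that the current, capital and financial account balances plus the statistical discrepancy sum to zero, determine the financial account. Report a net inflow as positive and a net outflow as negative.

4170.0

Goods balance = 2804.1 - 5285.9 = -2481.8
Services balance = 1926.1 - 3642.1 = -1716.0
Trade balance (goods + services) = -2481.8 + (-1716.0) = -4197.8
Net primary income = 369.5
Net secondary income = -307.1
Current account = -4197.8 + 369.5 + (-307.1) = -4135.4
Financial account = -(-4135.4 + (-97.3) + 62.7) = 4170.0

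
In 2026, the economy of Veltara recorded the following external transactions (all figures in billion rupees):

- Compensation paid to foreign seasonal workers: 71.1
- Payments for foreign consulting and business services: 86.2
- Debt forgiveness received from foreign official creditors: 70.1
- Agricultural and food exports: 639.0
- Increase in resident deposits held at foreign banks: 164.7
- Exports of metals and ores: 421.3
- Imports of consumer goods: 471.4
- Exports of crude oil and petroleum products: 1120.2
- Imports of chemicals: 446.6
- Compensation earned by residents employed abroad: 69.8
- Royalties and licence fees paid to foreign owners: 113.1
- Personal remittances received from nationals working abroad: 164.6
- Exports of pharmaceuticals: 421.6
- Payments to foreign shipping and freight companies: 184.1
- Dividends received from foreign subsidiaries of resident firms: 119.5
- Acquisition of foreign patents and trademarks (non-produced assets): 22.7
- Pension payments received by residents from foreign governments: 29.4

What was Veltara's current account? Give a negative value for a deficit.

1612.9

Goods: -446.6 + 421.6 + 1120.2 + 639.0 + 421.3 - 471.4 = 1684.1
Services: -86.2 - 113.1 - 184.1 = -383.4
Primary income: -71.1 + 119.5 + 69.8 = 118.2
Secondary income: 29.4 + 164.6 = 194.0
Current account = 1684.1 + (-383.4) + 118.2 + 194.0 = 1612.9
(Excluded from the current account — capital account: debt forgiveness received from foreign official creditors 70.1, acquisition of foreign patents and trademarks (non-produced assets) 22.7; financial account: increase in resident deposits held at foreign banks 164.7.)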